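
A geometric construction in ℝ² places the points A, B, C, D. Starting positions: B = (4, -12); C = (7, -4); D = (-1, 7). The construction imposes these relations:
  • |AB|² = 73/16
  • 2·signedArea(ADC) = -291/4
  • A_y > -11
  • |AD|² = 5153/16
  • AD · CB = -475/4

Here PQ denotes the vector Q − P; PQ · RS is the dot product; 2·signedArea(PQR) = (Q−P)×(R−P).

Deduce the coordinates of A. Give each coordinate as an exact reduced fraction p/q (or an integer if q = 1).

1. A_x = 19/4  [2·signedArea(ADC) = -291/4 ∩ AD · CB = -475/4]
2. A_y = -10  [2·signedArea(ADC) = -291/4 ∩ AD · CB = -475/4]
   → A = (19/4, -10)

A = (19/4, -10)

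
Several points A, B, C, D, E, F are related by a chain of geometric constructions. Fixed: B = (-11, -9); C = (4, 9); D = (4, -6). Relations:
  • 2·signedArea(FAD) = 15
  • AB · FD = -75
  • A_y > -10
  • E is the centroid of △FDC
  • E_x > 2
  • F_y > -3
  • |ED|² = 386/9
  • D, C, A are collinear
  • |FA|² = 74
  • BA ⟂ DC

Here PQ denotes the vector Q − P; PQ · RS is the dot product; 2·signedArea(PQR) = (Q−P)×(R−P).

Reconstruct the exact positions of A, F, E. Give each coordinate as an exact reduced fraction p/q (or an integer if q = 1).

A = (4, -9)
E = (7/3, 1/3)
F = (-1, -2)

1. A_x = 4  [D, C, A are collinear ∩ BA ⟂ DC]
2. A_y = -9  [D, C, A are collinear ∩ BA ⟂ DC]
   → A = (4, -9)
3. F_x = -1  [2·signedArea(FAD) = 15]
4. F_y = -2  [|FA|² = 74]
   → F = (-1, -2)
5. E_x = 7/3  [E is the centroid of △FDC]
6. E_y = 1/3  [E is the centroid of △FDC]
   → E = (7/3, 1/3)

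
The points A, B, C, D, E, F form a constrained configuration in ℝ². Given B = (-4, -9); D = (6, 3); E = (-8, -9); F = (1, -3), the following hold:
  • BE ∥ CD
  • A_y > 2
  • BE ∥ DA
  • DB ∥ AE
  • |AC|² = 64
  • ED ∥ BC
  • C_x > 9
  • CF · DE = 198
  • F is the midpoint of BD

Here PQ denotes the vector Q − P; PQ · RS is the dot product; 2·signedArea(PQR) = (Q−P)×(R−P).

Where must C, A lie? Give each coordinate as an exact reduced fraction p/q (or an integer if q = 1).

A = (2, 3)
C = (10, 3)

1. C_x = 10  [BE ∥ CD ∩ ED ∥ BC]
2. C_y = 3  [BE ∥ CD ∩ ED ∥ BC]
   → C = (10, 3)
3. A_x = 2  [DB ∥ AE ∩ BE ∥ DA]
4. A_y = 3  [DB ∥ AE ∩ BE ∥ DA]
   → A = (2, 3)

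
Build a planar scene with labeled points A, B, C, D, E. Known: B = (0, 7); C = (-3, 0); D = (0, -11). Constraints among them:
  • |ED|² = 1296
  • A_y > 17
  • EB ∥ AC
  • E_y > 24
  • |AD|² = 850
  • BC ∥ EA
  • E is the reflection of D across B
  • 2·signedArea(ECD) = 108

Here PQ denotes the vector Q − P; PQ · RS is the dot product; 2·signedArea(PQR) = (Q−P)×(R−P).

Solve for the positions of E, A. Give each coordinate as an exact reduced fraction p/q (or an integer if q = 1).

A = (-3, 18)
E = (0, 25)

1. E_x = 0  [E is the reflection of D across B]
2. E_y = 25  [E is the reflection of D across B]
   → E = (0, 25)
3. A_x = -3  [EB ∥ AC ∩ BC ∥ EA]
4. A_y = 18  [EB ∥ AC ∩ BC ∥ EA]
   → A = (-3, 18)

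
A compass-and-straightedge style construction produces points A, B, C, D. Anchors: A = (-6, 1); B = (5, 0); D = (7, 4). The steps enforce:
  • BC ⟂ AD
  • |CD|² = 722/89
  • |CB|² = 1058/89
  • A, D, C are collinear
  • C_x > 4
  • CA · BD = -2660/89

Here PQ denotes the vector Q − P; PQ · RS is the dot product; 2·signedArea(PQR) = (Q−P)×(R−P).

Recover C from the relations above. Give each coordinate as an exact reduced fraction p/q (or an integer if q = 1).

1. C_x = 376/89  [A, D, C are collinear ∩ BC ⟂ AD]
2. C_y = 299/89  [A, D, C are collinear ∩ BC ⟂ AD]
   → C = (376/89, 299/89)

C = (376/89, 299/89)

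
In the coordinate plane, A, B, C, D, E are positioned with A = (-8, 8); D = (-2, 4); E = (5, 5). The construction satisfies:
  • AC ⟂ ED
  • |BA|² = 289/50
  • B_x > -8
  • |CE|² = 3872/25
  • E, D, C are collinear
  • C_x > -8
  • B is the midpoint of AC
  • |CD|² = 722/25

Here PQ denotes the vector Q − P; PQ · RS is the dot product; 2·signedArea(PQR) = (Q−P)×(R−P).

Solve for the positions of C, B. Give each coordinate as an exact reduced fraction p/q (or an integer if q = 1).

B = (-383/50, 281/50)
C = (-183/25, 81/25)

1. C_x = -183/25  [E, D, C are collinear ∩ AC ⟂ ED]
2. C_y = 81/25  [E, D, C are collinear ∩ AC ⟂ ED]
   → C = (-183/25, 81/25)
3. B_x = -383/50  [B is the midpoint of AC]
4. B_y = 281/50  [B is the midpoint of AC]
   → B = (-383/50, 281/50)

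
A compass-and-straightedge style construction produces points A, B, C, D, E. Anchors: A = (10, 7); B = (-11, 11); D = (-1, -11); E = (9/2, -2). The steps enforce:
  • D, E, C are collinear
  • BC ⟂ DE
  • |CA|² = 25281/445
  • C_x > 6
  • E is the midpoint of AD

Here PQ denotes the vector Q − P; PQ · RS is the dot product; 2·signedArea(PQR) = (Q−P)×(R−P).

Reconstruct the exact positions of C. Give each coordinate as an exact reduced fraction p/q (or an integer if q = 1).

C = (2701/445, 253/445)

1. C_x = 2701/445  [D, E, C are collinear ∩ BC ⟂ DE]
2. C_y = 253/445  [D, E, C are collinear ∩ BC ⟂ DE]
   → C = (2701/445, 253/445)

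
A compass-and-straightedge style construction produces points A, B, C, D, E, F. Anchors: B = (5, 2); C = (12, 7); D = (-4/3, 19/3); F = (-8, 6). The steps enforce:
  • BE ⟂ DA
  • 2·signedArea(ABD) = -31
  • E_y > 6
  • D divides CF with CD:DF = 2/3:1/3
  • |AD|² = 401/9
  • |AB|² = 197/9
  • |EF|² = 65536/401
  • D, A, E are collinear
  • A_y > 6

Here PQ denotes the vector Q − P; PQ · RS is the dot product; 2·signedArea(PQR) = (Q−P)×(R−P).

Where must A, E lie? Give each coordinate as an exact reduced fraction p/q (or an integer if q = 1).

1. A_x = 16/3  [line -13/3·x + -19/3·y + 196/3 = 0 ∩ |AB|² = 197/9]
2. A_y = 20/3  [line -13/3·x + -19/3·y + 196/3 = 0 ∩ |AB|² = 197/9]
   → A = (16/3, 20/3)
3. E_x = 1912/401  [D, A, E are collinear ∩ BE ⟂ DA]
4. E_y = 2662/401  [D, A, E are collinear ∩ BE ⟂ DA]
   → E = (1912/401, 2662/401)

A = (16/3, 20/3)
E = (1912/401, 2662/401)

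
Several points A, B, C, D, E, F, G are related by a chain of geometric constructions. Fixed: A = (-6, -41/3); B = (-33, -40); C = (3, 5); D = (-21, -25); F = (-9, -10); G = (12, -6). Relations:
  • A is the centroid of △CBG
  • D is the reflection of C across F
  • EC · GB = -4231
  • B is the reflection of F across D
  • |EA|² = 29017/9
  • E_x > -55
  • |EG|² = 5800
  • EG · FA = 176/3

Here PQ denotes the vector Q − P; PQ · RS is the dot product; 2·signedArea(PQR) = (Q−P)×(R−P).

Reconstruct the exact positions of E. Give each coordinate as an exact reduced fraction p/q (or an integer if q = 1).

1. E_x = -54  [EG · FA = 176/3 ∩ EC · GB = -4231]
2. E_y = -44  [EG · FA = 176/3 ∩ EC · GB = -4231]
   → E = (-54, -44)

E = (-54, -44)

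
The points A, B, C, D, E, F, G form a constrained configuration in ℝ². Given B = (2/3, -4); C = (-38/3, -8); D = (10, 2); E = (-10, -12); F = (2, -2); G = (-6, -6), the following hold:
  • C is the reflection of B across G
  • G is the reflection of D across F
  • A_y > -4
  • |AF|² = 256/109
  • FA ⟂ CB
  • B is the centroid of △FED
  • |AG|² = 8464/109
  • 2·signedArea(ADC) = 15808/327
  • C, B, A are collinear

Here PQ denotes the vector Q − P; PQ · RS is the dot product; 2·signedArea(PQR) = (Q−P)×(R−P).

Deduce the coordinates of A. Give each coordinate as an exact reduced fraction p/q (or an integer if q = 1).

1. A_x = 266/109  [C, B, A are collinear ∩ FA ⟂ CB]
2. A_y = -378/109  [C, B, A are collinear ∩ FA ⟂ CB]
   → A = (266/109, -378/109)

A = (266/109, -378/109)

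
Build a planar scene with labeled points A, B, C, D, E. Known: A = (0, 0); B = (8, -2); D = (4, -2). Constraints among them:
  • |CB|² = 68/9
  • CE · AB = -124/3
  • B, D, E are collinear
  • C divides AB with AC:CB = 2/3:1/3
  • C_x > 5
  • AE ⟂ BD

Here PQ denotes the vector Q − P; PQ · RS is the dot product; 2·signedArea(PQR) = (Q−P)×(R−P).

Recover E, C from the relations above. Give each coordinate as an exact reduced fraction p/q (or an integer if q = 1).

C = (16/3, -4/3)
E = (0, -2)

1. E_x = 0  [B, D, E are collinear ∩ AE ⟂ BD]
2. E_y = -2  [B, D, E are collinear ∩ AE ⟂ BD]
   → E = (0, -2)
3. C_x = 16/3  [C divides AB with AC:CB = 2/3:1/3]
4. C_y = -4/3  [C divides AB with AC:CB = 2/3:1/3]
   → C = (16/3, -4/3)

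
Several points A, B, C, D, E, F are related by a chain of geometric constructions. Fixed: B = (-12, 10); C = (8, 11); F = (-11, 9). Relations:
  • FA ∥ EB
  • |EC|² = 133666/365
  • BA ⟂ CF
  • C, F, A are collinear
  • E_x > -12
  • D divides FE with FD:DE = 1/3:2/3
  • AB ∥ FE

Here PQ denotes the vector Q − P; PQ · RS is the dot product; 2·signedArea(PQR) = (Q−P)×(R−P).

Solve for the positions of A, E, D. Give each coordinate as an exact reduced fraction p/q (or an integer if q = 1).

1. A_x = -4338/365  [C, F, A are collinear ∩ BA ⟂ CF]
2. A_y = 3251/365  [C, F, A are collinear ∩ BA ⟂ CF]
   → A = (-4338/365, 3251/365)
3. E_x = -4057/365  [FA ∥ EB ∩ AB ∥ FE]
4. E_y = 3684/365  [FA ∥ EB ∩ AB ∥ FE]
   → E = (-4057/365, 3684/365)
5. D_x = -4029/365  [D divides FE with FD:DE = 1/3:2/3]
6. D_y = 3418/365  [D divides FE with FD:DE = 1/3:2/3]
   → D = (-4029/365, 3418/365)

A = (-4338/365, 3251/365)
D = (-4029/365, 3418/365)
E = (-4057/365, 3684/365)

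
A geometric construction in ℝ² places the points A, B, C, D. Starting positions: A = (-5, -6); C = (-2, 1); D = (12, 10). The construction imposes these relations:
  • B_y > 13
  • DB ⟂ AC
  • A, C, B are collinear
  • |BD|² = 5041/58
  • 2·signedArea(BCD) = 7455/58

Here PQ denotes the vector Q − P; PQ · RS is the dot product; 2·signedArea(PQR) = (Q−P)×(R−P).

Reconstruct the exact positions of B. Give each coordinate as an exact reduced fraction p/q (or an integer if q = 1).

B = (199/58, 793/58)

1. B_x = 199/58  [A, C, B are collinear ∩ DB ⟂ AC]
2. B_y = 793/58  [A, C, B are collinear ∩ DB ⟂ AC]
   → B = (199/58, 793/58)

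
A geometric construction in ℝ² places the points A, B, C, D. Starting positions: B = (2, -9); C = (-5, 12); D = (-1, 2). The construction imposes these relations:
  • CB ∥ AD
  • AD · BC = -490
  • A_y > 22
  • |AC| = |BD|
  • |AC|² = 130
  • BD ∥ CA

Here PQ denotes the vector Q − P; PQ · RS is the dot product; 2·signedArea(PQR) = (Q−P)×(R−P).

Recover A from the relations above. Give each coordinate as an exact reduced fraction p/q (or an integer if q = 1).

1. A_x = -8  [CB ∥ AD ∩ BD ∥ CA]
2. A_y = 23  [CB ∥ AD ∩ BD ∥ CA]
   → A = (-8, 23)

A = (-8, 23)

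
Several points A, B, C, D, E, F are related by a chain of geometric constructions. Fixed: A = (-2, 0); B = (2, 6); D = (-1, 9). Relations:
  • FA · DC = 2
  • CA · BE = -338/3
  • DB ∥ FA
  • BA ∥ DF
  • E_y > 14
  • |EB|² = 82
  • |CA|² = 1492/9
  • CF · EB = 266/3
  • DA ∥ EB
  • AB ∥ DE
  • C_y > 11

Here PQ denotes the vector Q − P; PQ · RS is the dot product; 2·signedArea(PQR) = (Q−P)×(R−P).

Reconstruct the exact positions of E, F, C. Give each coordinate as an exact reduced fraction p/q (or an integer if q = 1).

1. E_x = 3  [DA ∥ EB ∩ AB ∥ DE]
2. E_y = 15  [DA ∥ EB ∩ AB ∥ DE]
   → E = (3, 15)
3. F_x = -5  [DB ∥ FA ∩ BA ∥ DF]
4. F_y = 3  [DB ∥ FA ∩ BA ∥ DF]
   → F = (-5, 3)
5. C_x = 8/3  [CF · EB = 266/3 ∩ FA · DC = 2]
6. C_y = 12  [CF · EB = 266/3 ∩ FA · DC = 2]
   → C = (8/3, 12)

C = (8/3, 12)
E = (3, 15)
F = (-5, 3)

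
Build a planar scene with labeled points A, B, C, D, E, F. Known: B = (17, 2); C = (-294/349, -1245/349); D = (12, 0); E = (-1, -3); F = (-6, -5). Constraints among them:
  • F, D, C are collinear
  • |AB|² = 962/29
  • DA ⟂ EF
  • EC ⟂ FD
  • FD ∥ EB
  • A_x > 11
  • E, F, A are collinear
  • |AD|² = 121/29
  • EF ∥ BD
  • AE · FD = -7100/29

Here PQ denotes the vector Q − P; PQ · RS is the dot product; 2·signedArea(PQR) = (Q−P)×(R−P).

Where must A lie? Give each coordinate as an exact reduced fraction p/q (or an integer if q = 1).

1. A_x = 326/29  [E, F, A are collinear ∩ DA ⟂ EF]
2. A_y = 55/29  [E, F, A are collinear ∩ DA ⟂ EF]
   → A = (326/29, 55/29)

A = (326/29, 55/29)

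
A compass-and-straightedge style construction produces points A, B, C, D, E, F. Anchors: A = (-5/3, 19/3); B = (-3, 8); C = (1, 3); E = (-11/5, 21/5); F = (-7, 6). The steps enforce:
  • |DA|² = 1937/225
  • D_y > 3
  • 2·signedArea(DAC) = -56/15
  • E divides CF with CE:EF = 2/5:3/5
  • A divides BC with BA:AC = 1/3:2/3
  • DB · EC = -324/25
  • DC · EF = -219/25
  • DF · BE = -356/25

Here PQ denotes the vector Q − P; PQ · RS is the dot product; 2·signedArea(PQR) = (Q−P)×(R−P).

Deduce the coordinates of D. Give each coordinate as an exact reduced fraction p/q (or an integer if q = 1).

1. D_x = -3/5  [DB · EC = -324/25 ∩ DF · BE = -356/25]
2. D_y = 18/5  [DB · EC = -324/25 ∩ DF · BE = -356/25]
   → D = (-3/5, 18/5)

D = (-3/5, 18/5)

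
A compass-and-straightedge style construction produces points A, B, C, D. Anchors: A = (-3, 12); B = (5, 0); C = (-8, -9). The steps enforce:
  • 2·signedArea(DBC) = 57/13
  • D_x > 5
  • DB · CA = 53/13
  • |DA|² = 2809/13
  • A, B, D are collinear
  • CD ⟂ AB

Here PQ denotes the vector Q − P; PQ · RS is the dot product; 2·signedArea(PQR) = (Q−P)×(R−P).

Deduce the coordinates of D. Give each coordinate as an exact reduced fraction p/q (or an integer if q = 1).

1. D_x = 67/13  [A, B, D are collinear ∩ CD ⟂ AB]
2. D_y = -3/13  [A, B, D are collinear ∩ CD ⟂ AB]
   → D = (67/13, -3/13)

D = (67/13, -3/13)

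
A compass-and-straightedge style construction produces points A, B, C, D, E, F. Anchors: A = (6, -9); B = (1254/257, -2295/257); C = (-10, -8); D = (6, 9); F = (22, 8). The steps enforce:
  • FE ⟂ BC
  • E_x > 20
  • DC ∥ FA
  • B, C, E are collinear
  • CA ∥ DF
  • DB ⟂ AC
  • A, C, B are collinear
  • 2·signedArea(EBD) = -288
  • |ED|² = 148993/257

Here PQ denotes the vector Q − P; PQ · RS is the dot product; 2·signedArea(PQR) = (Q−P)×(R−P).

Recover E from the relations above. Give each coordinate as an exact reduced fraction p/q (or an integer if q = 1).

E = (5366/257, -2552/257)

1. E_x = 5366/257  [B, C, E are collinear ∩ FE ⟂ BC]
2. E_y = -2552/257  [B, C, E are collinear ∩ FE ⟂ BC]
   → E = (5366/257, -2552/257)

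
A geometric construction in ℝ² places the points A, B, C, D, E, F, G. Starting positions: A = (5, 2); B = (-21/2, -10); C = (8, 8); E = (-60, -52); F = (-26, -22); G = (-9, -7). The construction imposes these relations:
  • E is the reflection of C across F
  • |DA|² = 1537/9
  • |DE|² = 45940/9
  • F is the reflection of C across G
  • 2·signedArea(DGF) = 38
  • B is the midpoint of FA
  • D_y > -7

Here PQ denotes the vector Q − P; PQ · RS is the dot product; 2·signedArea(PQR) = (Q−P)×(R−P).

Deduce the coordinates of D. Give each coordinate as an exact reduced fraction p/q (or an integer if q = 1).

1. D_x = -16/3  [line 15·x + -17·y + -22 = 0 ∩ |DE|² = 45940/9]
2. D_y = -6  [line 15·x + -17·y + -22 = 0 ∩ |DE|² = 45940/9]
   → D = (-16/3, -6)

D = (-16/3, -6)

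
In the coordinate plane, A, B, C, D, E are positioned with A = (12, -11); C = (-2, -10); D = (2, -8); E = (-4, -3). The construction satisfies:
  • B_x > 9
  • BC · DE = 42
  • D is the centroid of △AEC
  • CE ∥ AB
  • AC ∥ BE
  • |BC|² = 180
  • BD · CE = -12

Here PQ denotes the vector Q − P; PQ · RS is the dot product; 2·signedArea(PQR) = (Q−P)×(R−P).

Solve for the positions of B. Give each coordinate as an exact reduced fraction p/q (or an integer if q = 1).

B = (10, -4)

1. B_x = 10  [AC ∥ BE ∩ CE ∥ AB]
2. B_y = -4  [AC ∥ BE ∩ CE ∥ AB]
   → B = (10, -4)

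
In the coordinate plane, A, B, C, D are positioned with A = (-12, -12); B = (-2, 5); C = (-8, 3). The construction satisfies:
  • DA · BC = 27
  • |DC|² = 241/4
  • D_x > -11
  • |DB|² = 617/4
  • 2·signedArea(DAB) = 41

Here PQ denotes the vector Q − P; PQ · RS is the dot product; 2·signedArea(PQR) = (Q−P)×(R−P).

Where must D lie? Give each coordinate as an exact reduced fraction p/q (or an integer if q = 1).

1. D_x = -10  [2·signedArea(DAB) = 41 ∩ DA · BC = 27]
2. D_y = -9/2  [2·signedArea(DAB) = 41 ∩ DA · BC = 27]
   → D = (-10, -9/2)

D = (-10, -9/2)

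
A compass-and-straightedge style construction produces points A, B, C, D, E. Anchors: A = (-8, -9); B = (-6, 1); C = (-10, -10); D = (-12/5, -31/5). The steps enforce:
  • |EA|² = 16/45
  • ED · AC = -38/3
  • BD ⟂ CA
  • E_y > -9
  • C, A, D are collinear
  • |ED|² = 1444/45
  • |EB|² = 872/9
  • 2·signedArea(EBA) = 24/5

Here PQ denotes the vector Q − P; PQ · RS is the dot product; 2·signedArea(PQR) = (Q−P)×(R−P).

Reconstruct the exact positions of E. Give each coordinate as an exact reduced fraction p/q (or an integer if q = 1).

1. E_x = -112/15  [ED · AC = -38/3 ∩ 2·signedArea(EBA) = 24/5]
2. E_y = -131/15  [ED · AC = -38/3 ∩ 2·signedArea(EBA) = 24/5]
   → E = (-112/15, -131/15)

E = (-112/15, -131/15)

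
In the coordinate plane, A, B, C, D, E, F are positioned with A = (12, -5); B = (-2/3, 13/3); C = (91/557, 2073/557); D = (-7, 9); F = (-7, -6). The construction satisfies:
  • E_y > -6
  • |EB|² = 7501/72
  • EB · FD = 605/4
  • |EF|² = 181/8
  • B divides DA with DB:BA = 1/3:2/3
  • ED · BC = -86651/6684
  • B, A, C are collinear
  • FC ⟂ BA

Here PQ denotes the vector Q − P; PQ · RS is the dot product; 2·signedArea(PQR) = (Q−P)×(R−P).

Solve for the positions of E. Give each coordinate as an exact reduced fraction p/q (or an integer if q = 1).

E = (-9/4, -23/4)

1. E_x = -9/4  [ED · BC = -86651/6684 ∩ EB · FD = 605/4]
2. E_y = -23/4  [ED · BC = -86651/6684 ∩ EB · FD = 605/4]
   → E = (-9/4, -23/4)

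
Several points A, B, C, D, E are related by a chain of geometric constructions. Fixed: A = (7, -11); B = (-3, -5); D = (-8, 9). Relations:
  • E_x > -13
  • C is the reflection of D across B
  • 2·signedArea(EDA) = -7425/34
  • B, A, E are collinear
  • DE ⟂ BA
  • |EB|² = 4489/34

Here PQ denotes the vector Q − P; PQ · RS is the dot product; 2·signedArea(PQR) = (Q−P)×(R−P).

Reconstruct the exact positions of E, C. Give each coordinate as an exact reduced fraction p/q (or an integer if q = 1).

C = (2, -19)
E = (-437/34, 31/34)

1. E_x = -437/34  [B, A, E are collinear ∩ DE ⟂ BA]
2. E_y = 31/34  [B, A, E are collinear ∩ DE ⟂ BA]
   → E = (-437/34, 31/34)
3. C_x = 2  [C is the reflection of D across B]
4. C_y = -19  [C is the reflection of D across B]
   → C = (2, -19)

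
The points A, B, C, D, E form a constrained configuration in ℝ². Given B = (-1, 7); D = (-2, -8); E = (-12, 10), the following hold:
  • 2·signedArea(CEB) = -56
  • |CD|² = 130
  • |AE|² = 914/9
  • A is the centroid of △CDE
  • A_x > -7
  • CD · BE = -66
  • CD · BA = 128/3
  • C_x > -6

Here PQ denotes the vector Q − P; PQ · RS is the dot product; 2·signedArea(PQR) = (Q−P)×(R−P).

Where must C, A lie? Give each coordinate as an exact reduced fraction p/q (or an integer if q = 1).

A = (-19/3, 5/3)
C = (-5, 3)

1. C_x = -5  [2·signedArea(CEB) = -56 ∩ CD · BE = -66]
2. C_y = 3  [2·signedArea(CEB) = -56 ∩ CD · BE = -66]
   → C = (-5, 3)
3. A_x = -19/3  [CD · BA = 128/3 ∩ A is the centroid of △CDE]
4. A_y = 5/3  [CD · BA = 128/3 ∩ A is the centroid of △CDE]
   → A = (-19/3, 5/3)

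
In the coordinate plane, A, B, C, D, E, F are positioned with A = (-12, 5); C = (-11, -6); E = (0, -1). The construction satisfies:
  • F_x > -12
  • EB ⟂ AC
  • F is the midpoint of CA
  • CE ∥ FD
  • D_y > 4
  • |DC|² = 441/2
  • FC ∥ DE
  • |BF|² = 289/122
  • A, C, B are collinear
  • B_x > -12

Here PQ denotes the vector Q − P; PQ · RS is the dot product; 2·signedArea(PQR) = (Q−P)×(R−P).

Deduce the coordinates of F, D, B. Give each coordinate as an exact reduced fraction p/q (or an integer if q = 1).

1. F_x = -23/2  [F is the midpoint of CA]
2. F_y = -1/2  [F is the midpoint of CA]
   → F = (-23/2, -1/2)
3. D_x = -1/2  [FC ∥ DE ∩ CE ∥ FD]
4. D_y = 9/2  [FC ∥ DE ∩ CE ∥ FD]
   → D = (-1/2, 9/2)
5. B_x = -693/61  [A, C, B are collinear ∩ EB ⟂ AC]
6. B_y = -124/61  [A, C, B are collinear ∩ EB ⟂ AC]
   → B = (-693/61, -124/61)

B = (-693/61, -124/61)
D = (-1/2, 9/2)
F = (-23/2, -1/2)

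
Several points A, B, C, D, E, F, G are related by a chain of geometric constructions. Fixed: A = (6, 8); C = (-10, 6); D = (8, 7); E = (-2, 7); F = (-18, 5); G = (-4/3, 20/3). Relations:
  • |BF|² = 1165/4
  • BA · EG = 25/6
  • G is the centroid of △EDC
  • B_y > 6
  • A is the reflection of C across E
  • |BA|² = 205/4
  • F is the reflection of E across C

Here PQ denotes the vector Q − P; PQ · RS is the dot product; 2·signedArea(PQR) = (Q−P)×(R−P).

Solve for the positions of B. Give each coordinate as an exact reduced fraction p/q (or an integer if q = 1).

1. B_x = -1  [line -2/3·x + 1/3·y + -17/6 = 0 ∩ |BF|² = 1165/4]
2. B_y = 13/2  [line -2/3·x + 1/3·y + -17/6 = 0 ∩ |BF|² = 1165/4]
   → B = (-1, 13/2)

B = (-1, 13/2)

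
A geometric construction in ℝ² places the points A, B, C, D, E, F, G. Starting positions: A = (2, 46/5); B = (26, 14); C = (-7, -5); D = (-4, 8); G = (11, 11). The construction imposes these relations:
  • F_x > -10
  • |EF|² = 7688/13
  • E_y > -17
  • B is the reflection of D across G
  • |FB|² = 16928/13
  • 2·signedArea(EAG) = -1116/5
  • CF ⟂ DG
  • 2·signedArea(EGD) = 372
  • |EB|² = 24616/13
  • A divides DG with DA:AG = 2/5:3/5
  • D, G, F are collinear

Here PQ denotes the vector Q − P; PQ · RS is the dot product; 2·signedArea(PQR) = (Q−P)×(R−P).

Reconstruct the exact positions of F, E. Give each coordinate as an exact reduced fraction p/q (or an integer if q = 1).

1. F_x = -122/13  [D, G, F are collinear ∩ CF ⟂ DG]
2. F_y = 90/13  [D, G, F are collinear ∩ CF ⟂ DG]
   → F = (-122/13, 90/13)
3. E_x = -60/13  [line -9/5·x + 9·y + 144 = 0 ∩ |EF|² = 7688/13]
4. E_y = -220/13  [line -9/5·x + 9·y + 144 = 0 ∩ |EF|² = 7688/13]
   → E = (-60/13, -220/13)

E = (-60/13, -220/13)
F = (-122/13, 90/13)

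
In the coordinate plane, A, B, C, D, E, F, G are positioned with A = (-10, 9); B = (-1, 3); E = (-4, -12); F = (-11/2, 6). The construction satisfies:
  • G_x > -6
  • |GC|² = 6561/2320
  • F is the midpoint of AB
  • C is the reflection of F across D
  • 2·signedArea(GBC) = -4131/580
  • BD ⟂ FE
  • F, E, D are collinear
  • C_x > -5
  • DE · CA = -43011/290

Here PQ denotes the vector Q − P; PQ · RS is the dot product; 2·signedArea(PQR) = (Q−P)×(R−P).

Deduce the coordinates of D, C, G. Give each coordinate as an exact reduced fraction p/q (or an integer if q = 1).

C = (-1433/290, -102/145)
D = (-757/145, 384/145)
G = (-2947/580, 141/145)

1. D_x = -757/145  [F, E, D are collinear ∩ BD ⟂ FE]
2. D_y = 384/145  [F, E, D are collinear ∩ BD ⟂ FE]
   → D = (-757/145, 384/145)
3. C_x = -1433/290  [C is the reflection of F across D]
4. C_y = -102/145  [C is the reflection of F across D]
   → C = (-1433/290, -102/145)
5. G_x = -2947/580  [line 537/145·x + -1143/290·y + 453/20 = 0 ∩ |GC|² = 6561/2320]
6. G_y = 141/145  [line 537/145·x + -1143/290·y + 453/20 = 0 ∩ |GC|² = 6561/2320]
   → G = (-2947/580, 141/145)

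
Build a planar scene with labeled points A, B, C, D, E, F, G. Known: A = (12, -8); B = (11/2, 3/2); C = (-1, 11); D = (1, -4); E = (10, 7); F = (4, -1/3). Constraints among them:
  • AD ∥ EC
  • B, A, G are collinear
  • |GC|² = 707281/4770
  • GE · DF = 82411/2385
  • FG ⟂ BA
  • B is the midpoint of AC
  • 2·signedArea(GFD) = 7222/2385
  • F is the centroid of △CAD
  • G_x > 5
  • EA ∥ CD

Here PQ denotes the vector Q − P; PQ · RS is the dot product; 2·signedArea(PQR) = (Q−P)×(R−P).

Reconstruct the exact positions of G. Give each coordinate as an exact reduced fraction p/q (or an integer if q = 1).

G = (9343/1590, 1511/1590)

1. G_x = 9343/1590  [B, A, G are collinear ∩ FG ⟂ BA]
2. G_y = 1511/1590  [B, A, G are collinear ∩ FG ⟂ BA]
   → G = (9343/1590, 1511/1590)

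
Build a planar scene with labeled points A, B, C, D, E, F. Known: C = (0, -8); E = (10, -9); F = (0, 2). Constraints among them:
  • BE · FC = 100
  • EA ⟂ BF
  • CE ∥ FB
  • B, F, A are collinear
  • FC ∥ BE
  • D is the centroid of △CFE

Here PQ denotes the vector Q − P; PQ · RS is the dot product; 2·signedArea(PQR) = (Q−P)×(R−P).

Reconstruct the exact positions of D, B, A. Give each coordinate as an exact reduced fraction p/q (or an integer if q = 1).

1. D_x = 10/3  [D is the centroid of △CFE]
2. D_y = -5  [D is the centroid of △CFE]
   → D = (10/3, -5)
3. B_x = 10  [FC ∥ BE ∩ CE ∥ FB]
4. B_y = 1  [FC ∥ BE ∩ CE ∥ FB]
   → B = (10, 1)
5. A_x = 1110/101  [B, F, A are collinear ∩ EA ⟂ BF]
6. A_y = 91/101  [B, F, A are collinear ∩ EA ⟂ BF]
   → A = (1110/101, 91/101)

A = (1110/101, 91/101)
B = (10, 1)
D = (10/3, -5)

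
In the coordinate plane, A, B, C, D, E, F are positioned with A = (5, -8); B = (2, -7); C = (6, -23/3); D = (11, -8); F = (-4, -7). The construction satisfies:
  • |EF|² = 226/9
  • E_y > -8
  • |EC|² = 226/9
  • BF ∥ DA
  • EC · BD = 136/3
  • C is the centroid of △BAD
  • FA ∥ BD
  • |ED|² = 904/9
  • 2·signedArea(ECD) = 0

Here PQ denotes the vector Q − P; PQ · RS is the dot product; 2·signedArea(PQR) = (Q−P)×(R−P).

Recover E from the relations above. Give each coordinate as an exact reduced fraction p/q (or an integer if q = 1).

E = (1, -22/3)

1. E_x = 1  [2·signedArea(ECD) = 0 ∩ EC · BD = 136/3]
2. E_y = -22/3  [2·signedArea(ECD) = 0 ∩ EC · BD = 136/3]
   → E = (1, -22/3)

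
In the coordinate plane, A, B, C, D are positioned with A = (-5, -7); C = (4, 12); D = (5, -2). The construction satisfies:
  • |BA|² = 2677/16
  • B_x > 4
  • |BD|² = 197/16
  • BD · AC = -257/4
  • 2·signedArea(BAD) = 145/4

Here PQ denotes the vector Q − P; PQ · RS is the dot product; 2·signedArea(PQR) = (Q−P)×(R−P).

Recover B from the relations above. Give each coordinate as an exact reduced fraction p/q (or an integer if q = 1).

1. B_x = 19/4  [2·signedArea(BAD) = 145/4 ∩ BD · AC = -257/4]
2. B_y = 3/2  [2·signedArea(BAD) = 145/4 ∩ BD · AC = -257/4]
   → B = (19/4, 3/2)

B = (19/4, 3/2)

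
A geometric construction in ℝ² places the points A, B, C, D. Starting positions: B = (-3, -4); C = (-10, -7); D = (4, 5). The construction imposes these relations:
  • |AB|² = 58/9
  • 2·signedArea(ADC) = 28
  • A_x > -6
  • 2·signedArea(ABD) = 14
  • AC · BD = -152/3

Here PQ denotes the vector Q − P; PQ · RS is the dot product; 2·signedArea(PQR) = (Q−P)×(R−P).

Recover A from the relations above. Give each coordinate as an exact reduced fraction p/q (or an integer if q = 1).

A = (-16/3, -5)

1. A_x = -16/3  [2·signedArea(ABD) = 14 ∩ 2·signedArea(ADC) = 28]
2. A_y = -5  [2·signedArea(ABD) = 14 ∩ 2·signedArea(ADC) = 28]
   → A = (-16/3, -5)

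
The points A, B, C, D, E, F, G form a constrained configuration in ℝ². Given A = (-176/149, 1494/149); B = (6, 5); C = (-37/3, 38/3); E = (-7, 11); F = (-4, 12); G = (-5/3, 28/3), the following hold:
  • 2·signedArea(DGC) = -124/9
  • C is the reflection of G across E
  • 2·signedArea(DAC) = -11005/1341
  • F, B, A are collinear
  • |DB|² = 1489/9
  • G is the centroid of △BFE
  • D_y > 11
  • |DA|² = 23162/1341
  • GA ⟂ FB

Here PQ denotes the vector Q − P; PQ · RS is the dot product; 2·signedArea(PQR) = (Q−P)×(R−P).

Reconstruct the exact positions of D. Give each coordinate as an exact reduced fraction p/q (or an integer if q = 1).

1. D_x = -5  [2·signedArea(DGC) = -124/9 ∩ 2·signedArea(DAC) = -11005/1341]
2. D_y = 35/3  [2·signedArea(DGC) = -124/9 ∩ 2·signedArea(DAC) = -11005/1341]
   → D = (-5, 35/3)

D = (-5, 35/3)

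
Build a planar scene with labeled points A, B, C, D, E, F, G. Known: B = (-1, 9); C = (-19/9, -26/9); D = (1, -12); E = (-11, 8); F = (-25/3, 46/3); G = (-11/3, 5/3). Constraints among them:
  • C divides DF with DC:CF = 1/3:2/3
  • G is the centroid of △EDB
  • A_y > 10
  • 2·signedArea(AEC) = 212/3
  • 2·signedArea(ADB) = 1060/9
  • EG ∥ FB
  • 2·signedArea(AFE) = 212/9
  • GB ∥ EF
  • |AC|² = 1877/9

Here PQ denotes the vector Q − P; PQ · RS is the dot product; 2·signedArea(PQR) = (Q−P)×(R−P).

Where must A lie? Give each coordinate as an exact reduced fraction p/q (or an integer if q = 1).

1. A_x = -61/9  [2·signedArea(AEC) = 212/3 ∩ 2·signedArea(ADB) = 1060/9]
2. A_y = 97/9  [2·signedArea(AEC) = 212/3 ∩ 2·signedArea(ADB) = 1060/9]
   → A = (-61/9, 97/9)

A = (-61/9, 97/9)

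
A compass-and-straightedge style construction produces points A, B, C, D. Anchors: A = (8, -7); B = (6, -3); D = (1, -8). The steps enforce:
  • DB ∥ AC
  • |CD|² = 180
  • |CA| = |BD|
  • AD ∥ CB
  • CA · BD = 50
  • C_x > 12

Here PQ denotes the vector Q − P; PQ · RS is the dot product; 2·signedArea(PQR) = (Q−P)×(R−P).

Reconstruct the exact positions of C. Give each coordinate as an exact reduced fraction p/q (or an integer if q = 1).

1. C_x = 13  [AD ∥ CB ∩ DB ∥ AC]
2. C_y = -2  [AD ∥ CB ∩ DB ∥ AC]
   → C = (13, -2)

C = (13, -2)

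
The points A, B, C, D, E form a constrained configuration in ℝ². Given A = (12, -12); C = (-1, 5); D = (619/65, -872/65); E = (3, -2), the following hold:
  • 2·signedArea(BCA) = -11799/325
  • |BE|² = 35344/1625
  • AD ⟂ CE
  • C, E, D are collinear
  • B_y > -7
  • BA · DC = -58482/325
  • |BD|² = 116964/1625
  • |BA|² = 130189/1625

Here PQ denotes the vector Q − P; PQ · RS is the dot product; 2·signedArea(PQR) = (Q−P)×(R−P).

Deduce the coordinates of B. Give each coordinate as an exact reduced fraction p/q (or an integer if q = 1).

B = (1727/325, -1966/325)

1. B_x = 1727/325  [BA · DC = -58482/325 ∩ 2·signedArea(BCA) = -11799/325]
2. B_y = -1966/325  [BA · DC = -58482/325 ∩ 2·signedArea(BCA) = -11799/325]
   → B = (1727/325, -1966/325)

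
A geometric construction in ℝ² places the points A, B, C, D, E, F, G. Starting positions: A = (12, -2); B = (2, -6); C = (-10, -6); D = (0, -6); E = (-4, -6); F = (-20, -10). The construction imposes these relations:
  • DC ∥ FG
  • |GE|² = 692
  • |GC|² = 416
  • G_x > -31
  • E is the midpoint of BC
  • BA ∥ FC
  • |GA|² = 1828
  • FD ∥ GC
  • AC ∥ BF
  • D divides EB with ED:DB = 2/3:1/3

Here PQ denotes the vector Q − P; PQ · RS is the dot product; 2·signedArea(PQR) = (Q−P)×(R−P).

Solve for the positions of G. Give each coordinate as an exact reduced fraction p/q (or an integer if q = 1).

1. G_x = -30  [FD ∥ GC ∩ DC ∥ FG]
2. G_y = -10  [FD ∥ GC ∩ DC ∥ FG]
   → G = (-30, -10)

G = (-30, -10)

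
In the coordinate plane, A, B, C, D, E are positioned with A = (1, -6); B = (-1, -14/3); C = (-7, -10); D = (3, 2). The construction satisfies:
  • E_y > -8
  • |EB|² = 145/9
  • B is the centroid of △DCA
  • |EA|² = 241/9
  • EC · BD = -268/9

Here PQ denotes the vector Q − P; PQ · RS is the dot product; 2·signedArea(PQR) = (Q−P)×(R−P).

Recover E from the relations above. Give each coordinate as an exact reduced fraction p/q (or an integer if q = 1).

1. E_x = -4  [line -4·x + -20/3·y + -584/9 = 0 ∩ |EB|² = 145/9]
2. E_y = -22/3  [line -4·x + -20/3·y + -584/9 = 0 ∩ |EB|² = 145/9]
   → E = (-4, -22/3)

E = (-4, -22/3)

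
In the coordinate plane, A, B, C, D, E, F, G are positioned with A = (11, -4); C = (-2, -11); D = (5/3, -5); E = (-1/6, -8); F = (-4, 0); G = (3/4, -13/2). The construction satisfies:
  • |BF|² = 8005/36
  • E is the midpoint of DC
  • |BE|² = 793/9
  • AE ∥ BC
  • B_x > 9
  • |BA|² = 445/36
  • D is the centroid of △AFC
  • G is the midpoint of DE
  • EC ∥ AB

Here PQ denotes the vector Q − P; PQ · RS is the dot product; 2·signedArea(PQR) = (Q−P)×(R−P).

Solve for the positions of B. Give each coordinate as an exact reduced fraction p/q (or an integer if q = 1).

B = (55/6, -7)

1. B_x = 55/6  [AE ∥ BC ∩ EC ∥ AB]
2. B_y = -7  [AE ∥ BC ∩ EC ∥ AB]
   → B = (55/6, -7)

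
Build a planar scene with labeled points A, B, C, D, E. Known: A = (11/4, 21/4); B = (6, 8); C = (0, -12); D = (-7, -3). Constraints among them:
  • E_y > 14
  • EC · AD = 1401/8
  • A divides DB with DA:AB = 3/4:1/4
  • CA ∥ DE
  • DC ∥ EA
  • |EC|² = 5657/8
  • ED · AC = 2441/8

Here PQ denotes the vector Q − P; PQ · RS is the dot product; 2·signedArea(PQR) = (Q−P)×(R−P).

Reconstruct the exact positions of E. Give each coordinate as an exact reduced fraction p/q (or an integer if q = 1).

1. E_x = -17/4  [DC ∥ EA ∩ CA ∥ DE]
2. E_y = 57/4  [DC ∥ EA ∩ CA ∥ DE]
   → E = (-17/4, 57/4)

E = (-17/4, 57/4)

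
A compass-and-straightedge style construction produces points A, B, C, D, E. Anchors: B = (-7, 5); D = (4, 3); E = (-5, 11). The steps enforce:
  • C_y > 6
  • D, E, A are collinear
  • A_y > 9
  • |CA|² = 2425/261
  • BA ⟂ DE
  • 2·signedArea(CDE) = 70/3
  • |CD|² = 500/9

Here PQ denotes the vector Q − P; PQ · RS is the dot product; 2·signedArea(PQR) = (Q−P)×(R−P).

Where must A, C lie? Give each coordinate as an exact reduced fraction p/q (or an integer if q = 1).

A = (-91/29, 271/29)
C = (-8/3, 19/3)

1. A_x = -91/29  [D, E, A are collinear ∩ BA ⟂ DE]
2. A_y = 271/29  [D, E, A are collinear ∩ BA ⟂ DE]
   → A = (-91/29, 271/29)
3. C_x = -8/3  [line -8·x + -9·y + 107/3 = 0 ∩ |CD|² = 500/9]
4. C_y = 19/3  [line -8·x + -9·y + 107/3 = 0 ∩ |CD|² = 500/9]
   → C = (-8/3, 19/3)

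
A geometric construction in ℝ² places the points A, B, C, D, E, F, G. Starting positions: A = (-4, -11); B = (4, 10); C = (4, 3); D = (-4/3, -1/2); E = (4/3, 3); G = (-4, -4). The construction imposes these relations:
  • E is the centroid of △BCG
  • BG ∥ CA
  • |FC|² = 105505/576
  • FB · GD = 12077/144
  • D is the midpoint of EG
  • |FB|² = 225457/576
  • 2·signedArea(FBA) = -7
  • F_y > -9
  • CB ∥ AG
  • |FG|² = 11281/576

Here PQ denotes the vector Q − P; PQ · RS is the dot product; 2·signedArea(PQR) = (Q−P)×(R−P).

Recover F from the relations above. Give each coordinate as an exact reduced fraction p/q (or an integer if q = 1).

F = (-10/3, -67/8)

1. F_x = -10/3  [2·signedArea(FBA) = -7 ∩ FB · GD = 12077/144]
2. F_y = -67/8  [2·signedArea(FBA) = -7 ∩ FB · GD = 12077/144]
   → F = (-10/3, -67/8)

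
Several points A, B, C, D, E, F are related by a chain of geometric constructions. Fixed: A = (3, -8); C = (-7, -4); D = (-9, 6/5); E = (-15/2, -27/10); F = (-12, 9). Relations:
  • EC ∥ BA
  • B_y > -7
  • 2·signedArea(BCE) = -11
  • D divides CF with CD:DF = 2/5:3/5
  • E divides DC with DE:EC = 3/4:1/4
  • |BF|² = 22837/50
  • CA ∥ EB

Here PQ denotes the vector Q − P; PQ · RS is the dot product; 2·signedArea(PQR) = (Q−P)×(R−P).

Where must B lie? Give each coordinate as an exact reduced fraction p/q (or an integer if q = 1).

B = (5/2, -67/10)

1. B_x = 5/2  [EC ∥ BA ∩ CA ∥ EB]
2. B_y = -67/10  [EC ∥ BA ∩ CA ∥ EB]
   → B = (5/2, -67/10)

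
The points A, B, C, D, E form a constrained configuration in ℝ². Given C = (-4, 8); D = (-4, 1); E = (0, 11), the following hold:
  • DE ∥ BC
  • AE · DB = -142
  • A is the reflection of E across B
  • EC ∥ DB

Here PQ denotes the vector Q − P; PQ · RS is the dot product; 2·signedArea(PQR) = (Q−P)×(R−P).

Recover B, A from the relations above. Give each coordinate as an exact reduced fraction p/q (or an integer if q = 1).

A = (-16, -15)
B = (-8, -2)

1. B_x = -8  [DE ∥ BC ∩ EC ∥ DB]
2. B_y = -2  [DE ∥ BC ∩ EC ∥ DB]
   → B = (-8, -2)
3. A_x = -16  [A is the reflection of E across B]
4. A_y = -15  [A is the reflection of E across B]
   → A = (-16, -15)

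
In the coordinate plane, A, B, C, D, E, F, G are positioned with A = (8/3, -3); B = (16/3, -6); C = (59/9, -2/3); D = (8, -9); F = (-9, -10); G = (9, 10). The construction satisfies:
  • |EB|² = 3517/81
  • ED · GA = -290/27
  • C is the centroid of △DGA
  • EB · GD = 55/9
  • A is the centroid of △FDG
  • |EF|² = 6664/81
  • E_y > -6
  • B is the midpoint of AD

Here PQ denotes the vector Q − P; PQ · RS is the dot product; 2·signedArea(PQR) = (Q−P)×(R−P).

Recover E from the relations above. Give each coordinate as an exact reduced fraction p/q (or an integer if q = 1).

E = (-11/9, -16/3)

1. E_x = -11/9  [EB · GD = 55/9 ∩ ED · GA = -290/27]
2. E_y = -16/3  [EB · GD = 55/9 ∩ ED · GA = -290/27]
   → E = (-11/9, -16/3)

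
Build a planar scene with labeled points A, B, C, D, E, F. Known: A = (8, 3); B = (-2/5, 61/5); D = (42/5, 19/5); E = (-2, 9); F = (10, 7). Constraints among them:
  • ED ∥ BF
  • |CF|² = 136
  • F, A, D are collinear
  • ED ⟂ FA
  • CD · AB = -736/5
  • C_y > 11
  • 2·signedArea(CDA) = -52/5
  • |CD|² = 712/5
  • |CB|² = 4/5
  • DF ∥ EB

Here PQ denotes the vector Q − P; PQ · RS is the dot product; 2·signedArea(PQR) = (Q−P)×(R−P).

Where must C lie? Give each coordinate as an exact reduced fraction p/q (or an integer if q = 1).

C = (-4/5, 57/5)

1. C_x = -4/5  [CD · AB = -736/5 ∩ 2·signedArea(CDA) = -52/5]
2. C_y = 57/5  [CD · AB = -736/5 ∩ 2·signedArea(CDA) = -52/5]
   → C = (-4/5, 57/5)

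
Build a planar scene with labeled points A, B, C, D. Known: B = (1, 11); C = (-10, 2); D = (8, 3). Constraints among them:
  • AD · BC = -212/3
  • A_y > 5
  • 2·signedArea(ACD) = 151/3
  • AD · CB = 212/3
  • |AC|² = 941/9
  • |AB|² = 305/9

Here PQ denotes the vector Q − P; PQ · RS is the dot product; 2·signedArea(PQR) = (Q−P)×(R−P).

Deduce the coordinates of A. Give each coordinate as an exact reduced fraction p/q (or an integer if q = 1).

A = (-1/3, 16/3)

1. A_x = -1/3  [AD · BC = -212/3 ∩ 2·signedArea(ACD) = 151/3]
2. A_y = 16/3  [AD · BC = -212/3 ∩ 2·signedArea(ACD) = 151/3]
   → A = (-1/3, 16/3)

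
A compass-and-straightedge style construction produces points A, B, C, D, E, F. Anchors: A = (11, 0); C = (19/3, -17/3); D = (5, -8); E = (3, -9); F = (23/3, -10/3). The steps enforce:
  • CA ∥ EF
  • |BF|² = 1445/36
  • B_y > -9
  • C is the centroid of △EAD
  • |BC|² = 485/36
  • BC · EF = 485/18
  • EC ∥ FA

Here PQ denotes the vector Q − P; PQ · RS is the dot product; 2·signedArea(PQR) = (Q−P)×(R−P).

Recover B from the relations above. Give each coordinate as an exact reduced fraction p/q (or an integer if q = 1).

1. B_x = 4  [line -14/3·x + -17/3·y + -59/2 = 0 ∩ |BC|² = 485/36]
2. B_y = -17/2  [line -14/3·x + -17/3·y + -59/2 = 0 ∩ |BC|² = 485/36]
   → B = (4, -17/2)

B = (4, -17/2)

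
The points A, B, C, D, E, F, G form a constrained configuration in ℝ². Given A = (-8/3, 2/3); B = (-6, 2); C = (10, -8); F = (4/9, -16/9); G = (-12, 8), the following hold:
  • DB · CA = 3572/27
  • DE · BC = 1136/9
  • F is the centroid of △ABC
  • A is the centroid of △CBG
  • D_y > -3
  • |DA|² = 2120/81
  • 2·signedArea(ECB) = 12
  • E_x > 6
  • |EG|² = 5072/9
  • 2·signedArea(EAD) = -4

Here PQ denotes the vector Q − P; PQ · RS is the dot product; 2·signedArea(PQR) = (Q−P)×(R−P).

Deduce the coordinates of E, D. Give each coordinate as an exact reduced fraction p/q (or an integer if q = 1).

D = (14/9, -20/9)
E = (20/3, -20/3)

1. E_x = 20/3  [line -10·x + -16·y + -40 = 0 ∩ |EG|² = 5072/9]
2. E_y = -20/3  [line -10·x + -16·y + -40 = 0 ∩ |EG|² = 5072/9]
   → E = (20/3, -20/3)
3. D_x = 14/9  [DE · BC = 1136/9 ∩ 2·signedArea(EAD) = -4]
4. D_y = -20/9  [DE · BC = 1136/9 ∩ 2·signedArea(EAD) = -4]
   → D = (14/9, -20/9)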